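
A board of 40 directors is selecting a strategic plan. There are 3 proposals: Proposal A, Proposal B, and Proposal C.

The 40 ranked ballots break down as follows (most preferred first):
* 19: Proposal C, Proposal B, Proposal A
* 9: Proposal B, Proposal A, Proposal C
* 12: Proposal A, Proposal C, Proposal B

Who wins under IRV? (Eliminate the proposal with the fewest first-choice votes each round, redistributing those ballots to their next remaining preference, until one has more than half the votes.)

Proposal A

Round 1: Proposal A 12, Proposal B 9, Proposal C 19. Proposal B eliminated.
Round 2: Proposal A 21, Proposal C 19. Proposal A has a majority (≥21).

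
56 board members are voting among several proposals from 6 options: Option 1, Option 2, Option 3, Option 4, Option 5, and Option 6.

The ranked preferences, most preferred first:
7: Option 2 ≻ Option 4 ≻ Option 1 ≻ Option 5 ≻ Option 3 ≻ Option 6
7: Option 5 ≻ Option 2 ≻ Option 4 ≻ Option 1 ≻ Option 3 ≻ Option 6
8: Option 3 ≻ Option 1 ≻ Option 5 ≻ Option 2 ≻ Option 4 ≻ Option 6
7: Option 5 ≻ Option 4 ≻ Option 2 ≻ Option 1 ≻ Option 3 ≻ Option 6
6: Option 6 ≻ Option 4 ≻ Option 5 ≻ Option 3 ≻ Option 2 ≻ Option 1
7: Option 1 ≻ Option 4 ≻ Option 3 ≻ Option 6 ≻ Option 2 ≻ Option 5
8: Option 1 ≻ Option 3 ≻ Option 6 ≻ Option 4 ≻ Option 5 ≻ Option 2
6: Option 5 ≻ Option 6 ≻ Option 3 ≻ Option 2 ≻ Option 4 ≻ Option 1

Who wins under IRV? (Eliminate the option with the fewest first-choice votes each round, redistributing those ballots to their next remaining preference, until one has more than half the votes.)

Round 1: Option 1 15, Option 2 7, Option 3 8, Option 4 0, Option 5 20, Option 6 6. Option 4 eliminated.
Round 2: Option 1 15, Option 2 7, Option 3 8, Option 5 20, Option 6 6. Option 6 eliminated.
Round 3: Option 1 15, Option 2 7, Option 3 8, Option 5 26. Option 2 eliminated.
Round 4: Option 1 22, Option 3 8, Option 5 26. Option 3 eliminated.
Round 5: Option 1 30, Option 5 26. Option 1 has a majority (≥29).

Option 1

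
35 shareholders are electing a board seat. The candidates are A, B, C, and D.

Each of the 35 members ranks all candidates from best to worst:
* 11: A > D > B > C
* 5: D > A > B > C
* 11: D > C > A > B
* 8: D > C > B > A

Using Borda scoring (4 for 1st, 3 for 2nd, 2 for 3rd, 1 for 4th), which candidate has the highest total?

A: 11×4 + 5×3 + 11×2 + 8×1 = 89
B: 11×2 + 5×2 + 11×1 + 8×2 = 59
C: 11×1 + 5×1 + 11×3 + 8×3 = 73
D: 11×3 + 5×4 + 11×4 + 8×4 = 129

D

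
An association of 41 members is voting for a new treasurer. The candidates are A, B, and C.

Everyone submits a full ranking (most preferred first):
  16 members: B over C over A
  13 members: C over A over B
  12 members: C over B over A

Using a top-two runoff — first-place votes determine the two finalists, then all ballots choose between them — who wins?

Round 1 first-place votes: A 0, B 16, C 25. C and B advance.
Runoff: C is ranked above B on 25 ballots, B above C on 16.

C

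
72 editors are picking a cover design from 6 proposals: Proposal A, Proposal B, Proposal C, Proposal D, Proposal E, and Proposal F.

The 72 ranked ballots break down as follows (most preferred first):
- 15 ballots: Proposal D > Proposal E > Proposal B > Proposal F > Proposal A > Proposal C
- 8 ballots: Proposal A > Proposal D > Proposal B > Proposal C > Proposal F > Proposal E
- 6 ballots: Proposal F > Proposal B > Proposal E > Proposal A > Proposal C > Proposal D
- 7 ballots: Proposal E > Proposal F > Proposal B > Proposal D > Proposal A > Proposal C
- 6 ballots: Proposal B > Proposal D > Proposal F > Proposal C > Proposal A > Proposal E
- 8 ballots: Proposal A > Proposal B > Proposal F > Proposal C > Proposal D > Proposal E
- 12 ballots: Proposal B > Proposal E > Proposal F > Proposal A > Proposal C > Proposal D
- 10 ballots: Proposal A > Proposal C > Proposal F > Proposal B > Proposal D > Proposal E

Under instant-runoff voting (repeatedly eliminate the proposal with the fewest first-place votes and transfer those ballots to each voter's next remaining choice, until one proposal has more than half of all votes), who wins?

Proposal B

Round 1: Proposal A 26, Proposal B 18, Proposal C 0, Proposal D 15, Proposal E 7, Proposal F 6. Proposal C eliminated.
Round 2: Proposal A 26, Proposal B 18, Proposal D 15, Proposal E 7, Proposal F 6. Proposal F eliminated.
Round 3: Proposal A 26, Proposal B 24, Proposal D 15, Proposal E 7. Proposal E eliminated.
Round 4: Proposal A 26, Proposal B 31, Proposal D 15. Proposal D eliminated.
Round 5: Proposal A 26, Proposal B 46. Proposal B has a majority (≥37).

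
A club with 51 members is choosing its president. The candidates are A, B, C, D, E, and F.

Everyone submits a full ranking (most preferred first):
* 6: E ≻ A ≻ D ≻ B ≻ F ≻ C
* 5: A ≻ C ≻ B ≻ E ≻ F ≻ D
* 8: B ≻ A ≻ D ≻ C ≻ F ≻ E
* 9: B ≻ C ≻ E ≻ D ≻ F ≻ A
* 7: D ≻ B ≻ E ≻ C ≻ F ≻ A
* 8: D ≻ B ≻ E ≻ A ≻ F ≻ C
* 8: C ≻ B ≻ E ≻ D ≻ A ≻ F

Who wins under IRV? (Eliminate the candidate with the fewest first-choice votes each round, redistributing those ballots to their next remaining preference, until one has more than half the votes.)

B

Round 1: A 5, B 17, C 8, D 15, E 6, F 0. F eliminated.
Round 2: A 5, B 17, C 8, D 15, E 6. A eliminated.
Round 3: B 17, C 13, D 15, E 6. E eliminated.
Round 4: B 17, C 13, D 21. C eliminated.
Round 5: B 30, D 21. B has a majority (≥26).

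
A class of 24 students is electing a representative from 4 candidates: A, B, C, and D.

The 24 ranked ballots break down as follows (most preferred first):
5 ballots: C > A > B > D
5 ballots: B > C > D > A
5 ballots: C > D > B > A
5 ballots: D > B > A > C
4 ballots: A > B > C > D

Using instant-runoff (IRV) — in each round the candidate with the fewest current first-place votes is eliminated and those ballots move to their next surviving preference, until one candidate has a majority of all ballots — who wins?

B

Round 1: A 4, B 5, C 10, D 5. A eliminated.
Round 2: B 9, C 10, D 5. D eliminated.
Round 3: B 14, C 10. B has a majority (≥13).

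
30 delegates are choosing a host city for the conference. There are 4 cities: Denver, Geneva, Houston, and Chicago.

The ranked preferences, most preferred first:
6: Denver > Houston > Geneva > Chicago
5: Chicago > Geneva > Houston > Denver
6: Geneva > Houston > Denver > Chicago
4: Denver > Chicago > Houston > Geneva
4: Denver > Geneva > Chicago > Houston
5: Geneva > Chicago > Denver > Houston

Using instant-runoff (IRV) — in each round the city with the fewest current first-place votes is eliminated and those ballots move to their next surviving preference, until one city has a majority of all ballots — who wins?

Round 1: Denver 14, Geneva 11, Houston 0, Chicago 5. Houston eliminated.
Round 2: Denver 14, Geneva 11, Chicago 5. Chicago eliminated.
Round 3: Denver 14, Geneva 16. Geneva has a majority (≥16).

Geneva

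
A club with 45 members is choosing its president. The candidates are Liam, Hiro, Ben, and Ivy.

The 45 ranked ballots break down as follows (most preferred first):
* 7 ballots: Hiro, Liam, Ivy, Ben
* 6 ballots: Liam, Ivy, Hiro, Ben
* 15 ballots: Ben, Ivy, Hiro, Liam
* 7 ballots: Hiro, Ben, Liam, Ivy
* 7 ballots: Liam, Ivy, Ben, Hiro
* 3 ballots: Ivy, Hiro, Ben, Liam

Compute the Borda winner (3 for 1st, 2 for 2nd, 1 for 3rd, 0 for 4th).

Ivy

Liam: 7×2 + 6×3 + 15×0 + 7×1 + 7×3 + 3×0 = 60
Hiro: 7×3 + 6×1 + 15×1 + 7×3 + 7×0 + 3×2 = 69
Ben: 7×0 + 6×0 + 15×3 + 7×2 + 7×1 + 3×1 = 69
Ivy: 7×1 + 6×2 + 15×2 + 7×0 + 7×2 + 3×3 = 72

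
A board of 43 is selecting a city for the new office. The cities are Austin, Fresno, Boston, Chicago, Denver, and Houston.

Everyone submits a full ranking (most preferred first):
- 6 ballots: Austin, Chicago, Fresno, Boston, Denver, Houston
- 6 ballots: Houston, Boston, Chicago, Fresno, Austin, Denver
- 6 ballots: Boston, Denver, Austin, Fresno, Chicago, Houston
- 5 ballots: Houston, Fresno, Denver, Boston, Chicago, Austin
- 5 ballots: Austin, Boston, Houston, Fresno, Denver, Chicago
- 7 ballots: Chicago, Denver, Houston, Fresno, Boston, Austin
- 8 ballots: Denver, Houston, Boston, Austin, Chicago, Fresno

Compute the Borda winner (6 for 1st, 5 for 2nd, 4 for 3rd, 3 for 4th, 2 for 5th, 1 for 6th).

Austin: 6×6 + 6×2 + 6×4 + 5×1 + 5×6 + 7×1 + 8×3 = 138
Fresno: 6×4 + 6×3 + 6×3 + 5×5 + 5×3 + 7×3 + 8×1 = 129
Boston: 6×3 + 6×5 + 6×6 + 5×3 + 5×5 + 7×2 + 8×4 = 170
Chicago: 6×5 + 6×4 + 6×2 + 5×2 + 5×1 + 7×6 + 8×2 = 139
Denver: 6×2 + 6×1 + 6×5 + 5×4 + 5×2 + 7×5 + 8×6 = 161
Houston: 6×1 + 6×6 + 6×1 + 5×6 + 5×4 + 7×4 + 8×5 = 166

Boston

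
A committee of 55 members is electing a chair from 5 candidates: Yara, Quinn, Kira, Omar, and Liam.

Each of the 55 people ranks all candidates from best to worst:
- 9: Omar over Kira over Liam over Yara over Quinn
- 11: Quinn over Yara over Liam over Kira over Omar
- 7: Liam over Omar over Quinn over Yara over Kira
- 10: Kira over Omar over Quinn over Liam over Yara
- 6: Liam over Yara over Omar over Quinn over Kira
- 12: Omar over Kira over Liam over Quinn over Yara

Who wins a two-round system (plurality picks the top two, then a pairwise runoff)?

Round 1 first-place votes: Yara 0, Quinn 11, Kira 10, Omar 21, Liam 13. Omar and Liam advance.
Runoff: Omar is ranked above Liam on 31 ballots, Liam above Omar on 24.

Omar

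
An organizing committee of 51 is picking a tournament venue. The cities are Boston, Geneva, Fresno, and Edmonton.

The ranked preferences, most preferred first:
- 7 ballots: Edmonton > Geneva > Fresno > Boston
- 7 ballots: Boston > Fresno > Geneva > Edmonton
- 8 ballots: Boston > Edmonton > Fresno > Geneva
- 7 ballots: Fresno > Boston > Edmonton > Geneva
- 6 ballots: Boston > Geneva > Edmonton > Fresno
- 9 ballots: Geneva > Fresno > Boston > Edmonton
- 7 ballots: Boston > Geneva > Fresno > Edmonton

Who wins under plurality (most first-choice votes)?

Boston

First-place votes: Boston 28, Geneva 9, Fresno 7, Edmonton 7.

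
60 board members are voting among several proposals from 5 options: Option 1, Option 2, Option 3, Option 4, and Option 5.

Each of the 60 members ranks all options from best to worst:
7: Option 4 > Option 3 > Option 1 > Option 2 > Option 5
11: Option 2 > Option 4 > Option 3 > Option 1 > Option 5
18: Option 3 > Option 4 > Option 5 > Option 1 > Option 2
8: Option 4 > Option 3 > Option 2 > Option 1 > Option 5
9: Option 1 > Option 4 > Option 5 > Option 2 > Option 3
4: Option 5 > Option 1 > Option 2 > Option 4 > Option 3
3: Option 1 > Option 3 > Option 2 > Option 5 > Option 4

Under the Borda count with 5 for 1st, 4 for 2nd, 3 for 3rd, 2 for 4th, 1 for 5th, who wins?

Option 4

Option 1: 7×3 + 11×2 + 18×2 + 8×2 + 9×5 + 4×4 + 3×5 = 171
Option 2: 7×2 + 11×5 + 18×1 + 8×3 + 9×2 + 4×3 + 3×3 = 150
Option 3: 7×4 + 11×3 + 18×5 + 8×4 + 9×1 + 4×1 + 3×4 = 208
Option 4: 7×5 + 11×4 + 18×4 + 8×5 + 9×4 + 4×2 + 3×1 = 238
Option 5: 7×1 + 11×1 + 18×3 + 8×1 + 9×3 + 4×5 + 3×2 = 133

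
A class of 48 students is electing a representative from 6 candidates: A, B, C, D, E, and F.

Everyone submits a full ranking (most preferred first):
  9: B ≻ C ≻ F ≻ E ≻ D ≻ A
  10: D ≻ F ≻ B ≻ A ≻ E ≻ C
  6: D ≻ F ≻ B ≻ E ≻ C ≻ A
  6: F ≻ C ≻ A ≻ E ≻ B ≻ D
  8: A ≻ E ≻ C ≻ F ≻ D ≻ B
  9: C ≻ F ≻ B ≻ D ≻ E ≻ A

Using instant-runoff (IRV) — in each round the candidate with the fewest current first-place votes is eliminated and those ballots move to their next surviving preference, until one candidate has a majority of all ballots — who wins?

C

Round 1: A 8, B 9, C 9, D 16, E 0, F 6. E eliminated.
Round 2: A 8, B 9, C 9, D 16, F 6. F eliminated.
Round 3: A 8, B 9, C 15, D 16. A eliminated.
Round 4: B 9, C 23, D 16. B eliminated.
Round 5: C 32, D 16. C has a majority (≥25).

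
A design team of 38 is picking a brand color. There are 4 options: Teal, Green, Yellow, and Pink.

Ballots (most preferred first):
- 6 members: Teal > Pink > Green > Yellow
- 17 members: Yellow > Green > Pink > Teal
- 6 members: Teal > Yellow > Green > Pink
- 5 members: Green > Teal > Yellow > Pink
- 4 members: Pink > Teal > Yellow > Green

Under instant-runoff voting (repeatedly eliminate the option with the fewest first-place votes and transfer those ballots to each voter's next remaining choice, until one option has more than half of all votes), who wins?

Teal

Round 1: Teal 12, Green 5, Yellow 17, Pink 4. Pink eliminated.
Round 2: Teal 16, Green 5, Yellow 17. Green eliminated.
Round 3: Teal 21, Yellow 17. Teal has a majority (≥20).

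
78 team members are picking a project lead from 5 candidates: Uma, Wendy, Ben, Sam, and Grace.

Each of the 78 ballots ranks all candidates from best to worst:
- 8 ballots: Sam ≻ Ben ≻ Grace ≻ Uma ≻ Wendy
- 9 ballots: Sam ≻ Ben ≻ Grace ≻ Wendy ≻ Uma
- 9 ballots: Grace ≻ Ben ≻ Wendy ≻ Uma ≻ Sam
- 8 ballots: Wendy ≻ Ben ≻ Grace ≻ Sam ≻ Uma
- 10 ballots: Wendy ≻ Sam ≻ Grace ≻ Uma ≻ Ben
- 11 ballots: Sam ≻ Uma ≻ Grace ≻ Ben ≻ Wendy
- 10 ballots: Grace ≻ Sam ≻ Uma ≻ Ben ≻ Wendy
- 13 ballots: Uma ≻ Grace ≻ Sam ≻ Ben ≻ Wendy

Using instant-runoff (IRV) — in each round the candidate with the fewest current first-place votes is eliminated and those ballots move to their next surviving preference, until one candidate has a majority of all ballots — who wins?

Round 1: Uma 13, Wendy 18, Ben 0, Sam 28, Grace 19. Ben eliminated.
Round 2: Uma 13, Wendy 18, Sam 28, Grace 19. Uma eliminated.
Round 3: Wendy 18, Sam 28, Grace 32. Wendy eliminated.
Round 4: Sam 38, Grace 40. Grace has a majority (≥40).

Grace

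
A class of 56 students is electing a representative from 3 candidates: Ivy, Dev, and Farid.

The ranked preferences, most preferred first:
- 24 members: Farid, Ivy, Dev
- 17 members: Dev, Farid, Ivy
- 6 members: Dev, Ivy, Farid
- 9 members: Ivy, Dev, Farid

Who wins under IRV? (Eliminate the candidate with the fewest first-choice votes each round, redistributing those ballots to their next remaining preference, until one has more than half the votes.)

Round 1: Ivy 9, Dev 23, Farid 24. Ivy eliminated.
Round 2: Dev 32, Farid 24. Dev has a majority (≥29).

Dev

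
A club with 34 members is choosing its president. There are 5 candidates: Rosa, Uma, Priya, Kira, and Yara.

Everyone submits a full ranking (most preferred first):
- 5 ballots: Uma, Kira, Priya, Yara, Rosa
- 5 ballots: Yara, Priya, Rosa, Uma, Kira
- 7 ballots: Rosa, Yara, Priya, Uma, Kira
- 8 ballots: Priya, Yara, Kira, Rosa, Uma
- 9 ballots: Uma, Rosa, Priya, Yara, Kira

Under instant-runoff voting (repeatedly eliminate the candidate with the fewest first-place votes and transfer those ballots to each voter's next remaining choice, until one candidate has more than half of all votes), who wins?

Round 1: Rosa 7, Uma 14, Priya 8, Kira 0, Yara 5. Kira eliminated.
Round 2: Rosa 7, Uma 14, Priya 8, Yara 5. Yara eliminated.
Round 3: Rosa 7, Uma 14, Priya 13. Rosa eliminated.
Round 4: Uma 14, Priya 20. Priya has a majority (≥18).

Priya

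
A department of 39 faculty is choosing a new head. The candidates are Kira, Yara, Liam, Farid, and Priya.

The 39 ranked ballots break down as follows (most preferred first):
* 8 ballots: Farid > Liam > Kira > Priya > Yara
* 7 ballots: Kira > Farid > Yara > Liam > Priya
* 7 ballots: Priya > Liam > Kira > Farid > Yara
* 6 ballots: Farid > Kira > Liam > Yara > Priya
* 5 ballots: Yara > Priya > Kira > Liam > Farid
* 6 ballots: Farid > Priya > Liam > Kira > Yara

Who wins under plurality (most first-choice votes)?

First-place votes: Kira 7, Yara 5, Liam 0, Farid 20, Priya 7.

Farid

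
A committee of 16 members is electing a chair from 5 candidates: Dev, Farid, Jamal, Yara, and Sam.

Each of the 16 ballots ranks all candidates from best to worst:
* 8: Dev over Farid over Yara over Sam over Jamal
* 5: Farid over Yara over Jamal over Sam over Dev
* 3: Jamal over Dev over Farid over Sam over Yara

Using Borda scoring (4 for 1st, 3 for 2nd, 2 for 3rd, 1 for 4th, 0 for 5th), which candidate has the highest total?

Farid

Dev: 8×4 + 5×0 + 3×3 = 41
Farid: 8×3 + 5×4 + 3×2 = 50
Jamal: 8×0 + 5×2 + 3×4 = 22
Yara: 8×2 + 5×3 + 3×0 = 31
Sam: 8×1 + 5×1 + 3×1 = 16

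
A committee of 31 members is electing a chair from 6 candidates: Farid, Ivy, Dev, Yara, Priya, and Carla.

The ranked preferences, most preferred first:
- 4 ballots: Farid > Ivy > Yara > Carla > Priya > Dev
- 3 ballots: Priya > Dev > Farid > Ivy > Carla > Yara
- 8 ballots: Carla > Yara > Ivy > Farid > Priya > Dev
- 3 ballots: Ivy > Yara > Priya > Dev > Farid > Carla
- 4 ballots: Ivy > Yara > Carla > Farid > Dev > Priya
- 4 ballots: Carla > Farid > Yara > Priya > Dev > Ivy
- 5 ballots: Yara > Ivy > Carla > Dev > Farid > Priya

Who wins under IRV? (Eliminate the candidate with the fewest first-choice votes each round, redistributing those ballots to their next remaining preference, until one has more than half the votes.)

Round 1: Farid 4, Ivy 7, Dev 0, Yara 5, Priya 3, Carla 12. Dev eliminated.
Round 2: Farid 4, Ivy 7, Yara 5, Priya 3, Carla 12. Priya eliminated.
Round 3: Farid 7, Ivy 7, Yara 5, Carla 12. Yara eliminated.
Round 4: Farid 7, Ivy 12, Carla 12. Farid eliminated.
Round 5: Ivy 19, Carla 12. Ivy has a majority (≥16).

Ivy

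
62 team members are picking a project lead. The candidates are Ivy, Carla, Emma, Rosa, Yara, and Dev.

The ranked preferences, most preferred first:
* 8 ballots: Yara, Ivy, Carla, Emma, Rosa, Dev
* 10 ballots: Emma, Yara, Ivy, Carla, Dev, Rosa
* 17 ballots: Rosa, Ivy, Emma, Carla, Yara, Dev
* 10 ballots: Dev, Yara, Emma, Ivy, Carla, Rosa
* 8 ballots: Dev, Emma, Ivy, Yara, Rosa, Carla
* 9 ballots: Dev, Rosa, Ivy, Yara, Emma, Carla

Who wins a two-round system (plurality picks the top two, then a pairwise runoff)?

Dev

Round 1 first-place votes: Ivy 0, Carla 0, Emma 10, Rosa 17, Yara 8, Dev 27. Dev and Rosa advance.
Runoff: Dev is ranked above Rosa on 37 ballots, Rosa above Dev on 25.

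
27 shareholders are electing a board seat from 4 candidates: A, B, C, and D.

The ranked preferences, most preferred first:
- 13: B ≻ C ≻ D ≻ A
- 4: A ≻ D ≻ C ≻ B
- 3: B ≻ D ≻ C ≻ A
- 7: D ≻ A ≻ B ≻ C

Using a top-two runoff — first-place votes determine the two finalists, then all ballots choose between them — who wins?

Round 1 first-place votes: A 4, B 16, C 0, D 7. B and D advance.
Runoff: B is ranked above D on 16 ballots, D above B on 11.

B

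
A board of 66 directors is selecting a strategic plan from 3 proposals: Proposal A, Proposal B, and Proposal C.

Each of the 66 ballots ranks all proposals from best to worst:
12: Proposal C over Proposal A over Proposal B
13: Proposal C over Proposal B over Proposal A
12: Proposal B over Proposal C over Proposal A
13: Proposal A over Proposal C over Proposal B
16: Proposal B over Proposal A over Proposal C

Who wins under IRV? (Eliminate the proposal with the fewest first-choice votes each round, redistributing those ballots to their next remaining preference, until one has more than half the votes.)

Proposal C

Round 1: Proposal A 13, Proposal B 28, Proposal C 25. Proposal A eliminated.
Round 2: Proposal B 28, Proposal C 38. Proposal C has a majority (≥34).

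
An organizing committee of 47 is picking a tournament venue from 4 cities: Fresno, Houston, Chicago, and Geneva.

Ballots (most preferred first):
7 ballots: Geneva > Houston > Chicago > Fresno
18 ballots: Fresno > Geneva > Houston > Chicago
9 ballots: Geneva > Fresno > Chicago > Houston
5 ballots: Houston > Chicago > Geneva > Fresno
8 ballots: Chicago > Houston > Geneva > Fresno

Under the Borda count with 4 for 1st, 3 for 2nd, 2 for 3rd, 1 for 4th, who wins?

Fresno: 7×1 + 18×4 + 9×3 + 5×1 + 8×1 = 119
Houston: 7×3 + 18×2 + 9×1 + 5×4 + 8×3 = 110
Chicago: 7×2 + 18×1 + 9×2 + 5×3 + 8×4 = 97
Geneva: 7×4 + 18×3 + 9×4 + 5×2 + 8×2 = 144

Geneva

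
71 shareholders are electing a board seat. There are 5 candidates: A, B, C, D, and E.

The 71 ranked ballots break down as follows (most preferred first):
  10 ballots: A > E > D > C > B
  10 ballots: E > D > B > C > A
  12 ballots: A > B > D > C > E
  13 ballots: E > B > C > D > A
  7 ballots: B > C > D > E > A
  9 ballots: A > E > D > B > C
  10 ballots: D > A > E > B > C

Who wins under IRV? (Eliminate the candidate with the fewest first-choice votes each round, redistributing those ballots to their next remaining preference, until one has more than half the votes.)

Round 1: A 31, B 7, C 0, D 10, E 23. C eliminated.
Round 2: A 31, B 7, D 10, E 23. B eliminated.
Round 3: A 31, D 17, E 23. D eliminated.
Round 4: A 41, E 30. A has a majority (≥36).

A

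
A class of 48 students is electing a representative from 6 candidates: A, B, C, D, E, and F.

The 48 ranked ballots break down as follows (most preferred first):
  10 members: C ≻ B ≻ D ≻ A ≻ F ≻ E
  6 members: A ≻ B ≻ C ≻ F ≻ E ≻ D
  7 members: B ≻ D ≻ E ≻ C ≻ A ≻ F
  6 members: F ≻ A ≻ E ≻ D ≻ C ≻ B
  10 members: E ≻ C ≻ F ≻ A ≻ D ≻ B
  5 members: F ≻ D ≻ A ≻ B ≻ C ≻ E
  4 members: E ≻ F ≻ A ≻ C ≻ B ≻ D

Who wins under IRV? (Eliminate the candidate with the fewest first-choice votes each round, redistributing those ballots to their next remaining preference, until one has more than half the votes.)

B

Round 1: A 6, B 7, C 10, D 0, E 14, F 11. D eliminated.
Round 2: A 6, B 7, C 10, E 14, F 11. A eliminated.
Round 3: B 13, C 10, E 14, F 11. C eliminated.
Round 4: B 23, E 14, F 11. F eliminated.
Round 5: B 28, E 20. B has a majority (≥25).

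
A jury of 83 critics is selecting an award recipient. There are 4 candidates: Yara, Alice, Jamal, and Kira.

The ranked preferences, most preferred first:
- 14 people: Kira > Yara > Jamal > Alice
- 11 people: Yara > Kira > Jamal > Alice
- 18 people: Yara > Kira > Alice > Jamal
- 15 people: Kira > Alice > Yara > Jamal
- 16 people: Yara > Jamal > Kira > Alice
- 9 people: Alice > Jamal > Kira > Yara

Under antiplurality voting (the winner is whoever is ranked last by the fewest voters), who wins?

Last-place votes: Yara 9, Alice 41, Jamal 33, Kira 0.

Kira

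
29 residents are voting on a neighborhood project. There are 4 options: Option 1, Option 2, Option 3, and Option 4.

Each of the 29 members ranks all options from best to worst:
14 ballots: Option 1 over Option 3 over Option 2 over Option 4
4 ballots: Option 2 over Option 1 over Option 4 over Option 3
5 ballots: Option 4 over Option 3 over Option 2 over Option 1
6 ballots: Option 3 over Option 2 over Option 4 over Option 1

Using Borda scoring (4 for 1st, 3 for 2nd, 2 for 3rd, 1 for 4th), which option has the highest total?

Option 1: 14×4 + 4×3 + 5×1 + 6×1 = 79
Option 2: 14×2 + 4×4 + 5×2 + 6×3 = 72
Option 3: 14×3 + 4×1 + 5×3 + 6×4 = 85
Option 4: 14×1 + 4×2 + 5×4 + 6×2 = 54

Option 3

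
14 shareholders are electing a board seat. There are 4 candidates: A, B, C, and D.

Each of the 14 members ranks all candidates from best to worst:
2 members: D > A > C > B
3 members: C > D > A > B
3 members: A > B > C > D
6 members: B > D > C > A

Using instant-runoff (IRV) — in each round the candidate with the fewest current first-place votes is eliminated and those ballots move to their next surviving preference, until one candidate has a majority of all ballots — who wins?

A

Round 1: A 3, B 6, C 3, D 2. D eliminated.
Round 2: A 5, B 6, C 3. C eliminated.
Round 3: A 8, B 6. A has a majority (≥8).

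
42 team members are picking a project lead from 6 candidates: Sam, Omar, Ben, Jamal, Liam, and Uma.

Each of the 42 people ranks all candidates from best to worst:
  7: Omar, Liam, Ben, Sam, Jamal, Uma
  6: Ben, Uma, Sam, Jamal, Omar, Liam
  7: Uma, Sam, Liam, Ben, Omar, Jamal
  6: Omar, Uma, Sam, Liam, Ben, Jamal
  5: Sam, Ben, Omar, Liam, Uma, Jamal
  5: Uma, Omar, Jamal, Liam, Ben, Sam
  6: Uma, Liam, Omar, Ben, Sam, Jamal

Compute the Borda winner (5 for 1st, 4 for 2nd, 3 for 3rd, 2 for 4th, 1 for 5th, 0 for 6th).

Sam: 7×2 + 6×3 + 7×4 + 6×3 + 5×5 + 5×0 + 6×1 = 109
Omar: 7×5 + 6×1 + 7×1 + 6×5 + 5×3 + 5×4 + 6×3 = 131
Ben: 7×3 + 6×5 + 7×2 + 6×1 + 5×4 + 5×1 + 6×2 = 108
Jamal: 7×1 + 6×2 + 7×0 + 6×0 + 5×0 + 5×3 + 6×0 = 34
Liam: 7×4 + 6×0 + 7×3 + 6×2 + 5×2 + 5×2 + 6×4 = 105
Uma: 7×0 + 6×4 + 7×5 + 6×4 + 5×1 + 5×5 + 6×5 = 143

Uma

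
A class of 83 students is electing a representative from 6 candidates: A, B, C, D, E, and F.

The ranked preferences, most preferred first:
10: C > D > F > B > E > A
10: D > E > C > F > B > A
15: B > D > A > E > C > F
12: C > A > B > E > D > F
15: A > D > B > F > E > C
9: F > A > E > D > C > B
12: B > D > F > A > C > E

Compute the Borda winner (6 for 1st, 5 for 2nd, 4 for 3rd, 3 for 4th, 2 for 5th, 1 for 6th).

A: 10×1 + 10×1 + 15×4 + 12×5 + 15×6 + 9×5 + 12×3 = 311
B: 10×3 + 10×2 + 15×6 + 12×4 + 15×4 + 9×1 + 12×6 = 329
C: 10×6 + 10×4 + 15×2 + 12×6 + 15×1 + 9×2 + 12×2 = 259
D: 10×5 + 10×6 + 15×5 + 12×2 + 15×5 + 9×3 + 12×5 = 371
E: 10×2 + 10×5 + 15×3 + 12×3 + 15×2 + 9×4 + 12×1 = 229
F: 10×4 + 10×3 + 15×1 + 12×1 + 15×3 + 9×6 + 12×4 = 244

D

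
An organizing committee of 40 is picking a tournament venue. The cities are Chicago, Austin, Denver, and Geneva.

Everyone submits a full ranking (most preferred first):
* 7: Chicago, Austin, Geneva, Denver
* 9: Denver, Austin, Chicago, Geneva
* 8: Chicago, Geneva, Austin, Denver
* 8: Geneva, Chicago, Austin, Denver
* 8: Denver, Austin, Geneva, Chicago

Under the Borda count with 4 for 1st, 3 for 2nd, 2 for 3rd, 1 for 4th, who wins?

Chicago

Chicago: 7×4 + 9×2 + 8×4 + 8×3 + 8×1 = 110
Austin: 7×3 + 9×3 + 8×2 + 8×2 + 8×3 = 104
Denver: 7×1 + 9×4 + 8×1 + 8×1 + 8×4 = 91
Geneva: 7×2 + 9×1 + 8×3 + 8×4 + 8×2 = 95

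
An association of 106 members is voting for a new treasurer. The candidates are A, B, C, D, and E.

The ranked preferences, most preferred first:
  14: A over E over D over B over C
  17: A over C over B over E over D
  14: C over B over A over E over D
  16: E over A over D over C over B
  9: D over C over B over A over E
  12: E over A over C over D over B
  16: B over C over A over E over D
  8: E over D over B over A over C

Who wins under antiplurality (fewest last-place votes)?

A

Last-place votes: A 0, B 28, C 22, D 47, E 9.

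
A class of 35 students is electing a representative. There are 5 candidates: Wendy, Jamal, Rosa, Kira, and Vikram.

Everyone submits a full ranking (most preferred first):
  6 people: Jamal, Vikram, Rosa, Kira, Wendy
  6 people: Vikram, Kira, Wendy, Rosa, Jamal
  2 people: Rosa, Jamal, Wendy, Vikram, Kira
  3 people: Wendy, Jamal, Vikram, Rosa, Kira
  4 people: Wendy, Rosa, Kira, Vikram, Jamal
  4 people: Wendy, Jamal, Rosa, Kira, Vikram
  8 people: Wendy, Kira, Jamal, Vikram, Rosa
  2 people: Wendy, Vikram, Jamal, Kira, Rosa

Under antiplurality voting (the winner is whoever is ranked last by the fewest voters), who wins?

Vikram

Last-place votes: Wendy 6, Jamal 10, Rosa 10, Kira 5, Vikram 4.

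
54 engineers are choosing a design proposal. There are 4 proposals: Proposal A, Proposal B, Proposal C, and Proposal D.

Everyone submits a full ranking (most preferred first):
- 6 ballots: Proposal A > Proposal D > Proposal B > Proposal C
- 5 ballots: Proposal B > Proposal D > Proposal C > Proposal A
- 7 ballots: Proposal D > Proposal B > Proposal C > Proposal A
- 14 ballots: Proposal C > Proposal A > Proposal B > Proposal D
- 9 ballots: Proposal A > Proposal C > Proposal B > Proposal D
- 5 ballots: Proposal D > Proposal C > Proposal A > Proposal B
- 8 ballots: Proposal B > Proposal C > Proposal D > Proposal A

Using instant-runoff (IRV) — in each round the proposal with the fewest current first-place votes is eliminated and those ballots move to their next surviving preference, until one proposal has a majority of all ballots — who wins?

Proposal C

Round 1: Proposal A 15, Proposal B 13, Proposal C 14, Proposal D 12. Proposal D eliminated.
Round 2: Proposal A 15, Proposal B 20, Proposal C 19. Proposal A eliminated.
Round 3: Proposal B 26, Proposal C 28. Proposal C has a majority (≥28).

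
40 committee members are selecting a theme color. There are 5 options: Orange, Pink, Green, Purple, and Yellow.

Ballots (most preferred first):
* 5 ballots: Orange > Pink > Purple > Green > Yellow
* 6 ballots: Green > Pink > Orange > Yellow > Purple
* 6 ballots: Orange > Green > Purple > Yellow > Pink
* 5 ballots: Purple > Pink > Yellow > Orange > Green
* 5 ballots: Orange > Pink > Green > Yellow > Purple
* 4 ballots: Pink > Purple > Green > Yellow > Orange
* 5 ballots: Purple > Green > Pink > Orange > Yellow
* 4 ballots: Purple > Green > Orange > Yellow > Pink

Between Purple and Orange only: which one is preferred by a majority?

Purple is ranked above Orange on 18 ballots; Orange above Purple on 22.

Orange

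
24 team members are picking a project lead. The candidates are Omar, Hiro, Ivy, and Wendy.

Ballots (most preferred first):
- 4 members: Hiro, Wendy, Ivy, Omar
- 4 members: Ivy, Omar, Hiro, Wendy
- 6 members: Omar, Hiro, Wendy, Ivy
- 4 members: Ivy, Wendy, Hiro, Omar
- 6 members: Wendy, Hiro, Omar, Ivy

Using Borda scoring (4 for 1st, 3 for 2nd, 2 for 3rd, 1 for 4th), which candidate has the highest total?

Hiro

Omar: 4×1 + 4×3 + 6×4 + 4×1 + 6×2 = 56
Hiro: 4×4 + 4×2 + 6×3 + 4×2 + 6×3 = 68
Ivy: 4×2 + 4×4 + 6×1 + 4×4 + 6×1 = 52
Wendy: 4×3 + 4×1 + 6×2 + 4×3 + 6×4 = 64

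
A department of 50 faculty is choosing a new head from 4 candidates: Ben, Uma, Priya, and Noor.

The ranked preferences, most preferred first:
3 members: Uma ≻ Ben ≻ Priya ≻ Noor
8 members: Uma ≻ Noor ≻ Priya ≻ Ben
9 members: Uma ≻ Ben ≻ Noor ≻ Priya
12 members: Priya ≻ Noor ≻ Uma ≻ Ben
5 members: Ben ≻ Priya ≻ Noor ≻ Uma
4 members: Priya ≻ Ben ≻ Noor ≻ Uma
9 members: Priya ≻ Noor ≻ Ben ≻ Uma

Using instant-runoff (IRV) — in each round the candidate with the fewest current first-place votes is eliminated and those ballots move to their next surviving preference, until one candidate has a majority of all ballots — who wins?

Priya

Round 1: Ben 5, Uma 20, Priya 25, Noor 0. Noor eliminated.
Round 2: Ben 5, Uma 20, Priya 25. Ben eliminated.
Round 3: Uma 20, Priya 30. Priya has a majority (≥26).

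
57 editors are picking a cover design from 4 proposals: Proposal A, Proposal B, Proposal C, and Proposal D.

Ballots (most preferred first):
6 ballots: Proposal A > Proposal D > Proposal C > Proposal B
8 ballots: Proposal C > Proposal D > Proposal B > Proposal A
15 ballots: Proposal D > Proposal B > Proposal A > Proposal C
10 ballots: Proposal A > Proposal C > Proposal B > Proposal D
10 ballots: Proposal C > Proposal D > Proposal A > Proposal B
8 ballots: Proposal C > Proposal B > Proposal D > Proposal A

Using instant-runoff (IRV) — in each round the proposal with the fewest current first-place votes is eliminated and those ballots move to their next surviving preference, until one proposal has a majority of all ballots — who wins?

Proposal A

Round 1: Proposal A 16, Proposal B 0, Proposal C 26, Proposal D 15. Proposal B eliminated.
Round 2: Proposal A 16, Proposal C 26, Proposal D 15. Proposal D eliminated.
Round 3: Proposal A 31, Proposal C 26. Proposal A has a majority (≥29).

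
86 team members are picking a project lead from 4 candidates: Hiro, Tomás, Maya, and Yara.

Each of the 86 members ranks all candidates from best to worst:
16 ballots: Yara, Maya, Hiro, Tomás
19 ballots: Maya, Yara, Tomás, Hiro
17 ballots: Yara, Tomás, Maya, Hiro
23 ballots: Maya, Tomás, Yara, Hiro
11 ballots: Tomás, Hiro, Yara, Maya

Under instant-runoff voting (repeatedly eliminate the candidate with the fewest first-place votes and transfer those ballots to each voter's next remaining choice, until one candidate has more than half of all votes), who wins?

Round 1: Hiro 0, Tomás 11, Maya 42, Yara 33. Hiro eliminated.
Round 2: Tomás 11, Maya 42, Yara 33. Tomás eliminated.
Round 3: Maya 42, Yara 44. Yara has a majority (≥44).

Yara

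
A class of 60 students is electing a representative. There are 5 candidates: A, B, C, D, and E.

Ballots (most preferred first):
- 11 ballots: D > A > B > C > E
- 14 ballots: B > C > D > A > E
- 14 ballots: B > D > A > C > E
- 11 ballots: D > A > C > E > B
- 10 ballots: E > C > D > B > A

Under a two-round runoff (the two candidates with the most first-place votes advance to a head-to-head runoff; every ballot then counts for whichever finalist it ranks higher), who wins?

Round 1 first-place votes: A 0, B 28, C 0, D 22, E 10. B and D advance.
Runoff: B is ranked above D on 28 ballots, D above B on 32.

D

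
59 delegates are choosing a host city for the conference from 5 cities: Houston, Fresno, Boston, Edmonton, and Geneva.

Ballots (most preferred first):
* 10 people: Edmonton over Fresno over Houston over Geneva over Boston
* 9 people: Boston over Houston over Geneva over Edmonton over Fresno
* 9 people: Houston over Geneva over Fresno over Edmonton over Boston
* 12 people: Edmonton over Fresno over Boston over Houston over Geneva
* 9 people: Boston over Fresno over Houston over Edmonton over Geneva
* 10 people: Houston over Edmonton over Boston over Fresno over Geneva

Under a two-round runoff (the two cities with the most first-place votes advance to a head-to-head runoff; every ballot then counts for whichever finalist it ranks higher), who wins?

Round 1 first-place votes: Houston 19, Fresno 0, Boston 18, Edmonton 22, Geneva 0. Edmonton and Houston advance.
Runoff: Edmonton is ranked above Houston on 22 ballots, Houston above Edmonton on 37.

Houston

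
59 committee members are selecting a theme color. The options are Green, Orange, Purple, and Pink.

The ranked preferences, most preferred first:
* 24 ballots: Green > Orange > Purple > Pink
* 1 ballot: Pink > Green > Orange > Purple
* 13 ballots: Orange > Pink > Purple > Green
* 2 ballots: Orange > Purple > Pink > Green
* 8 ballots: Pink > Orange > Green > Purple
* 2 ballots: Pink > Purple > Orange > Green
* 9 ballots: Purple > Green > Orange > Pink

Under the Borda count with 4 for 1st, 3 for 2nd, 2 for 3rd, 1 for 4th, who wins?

Orange

Green: 24×4 + 1×3 + 13×1 + 2×1 + 8×2 + 2×1 + 9×3 = 159
Orange: 24×3 + 1×2 + 13×4 + 2×4 + 8×3 + 2×2 + 9×2 = 180
Purple: 24×2 + 1×1 + 13×2 + 2×3 + 8×1 + 2×3 + 9×4 = 131
Pink: 24×1 + 1×4 + 13×3 + 2×2 + 8×4 + 2×4 + 9×1 = 120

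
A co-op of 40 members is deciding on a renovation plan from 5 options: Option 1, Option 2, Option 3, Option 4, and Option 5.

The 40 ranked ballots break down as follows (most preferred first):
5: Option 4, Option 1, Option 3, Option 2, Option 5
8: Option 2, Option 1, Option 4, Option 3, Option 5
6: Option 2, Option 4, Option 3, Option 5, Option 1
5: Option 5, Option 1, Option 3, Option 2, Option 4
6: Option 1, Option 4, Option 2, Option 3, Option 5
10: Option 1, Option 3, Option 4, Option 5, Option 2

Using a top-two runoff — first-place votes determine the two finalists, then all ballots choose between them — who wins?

Option 1

Round 1 first-place votes: Option 1 16, Option 2 14, Option 3 0, Option 4 5, Option 5 5. Option 1 and Option 2 advance.
Runoff: Option 1 is ranked above Option 2 on 26 ballots, Option 2 above Option 1 on 14.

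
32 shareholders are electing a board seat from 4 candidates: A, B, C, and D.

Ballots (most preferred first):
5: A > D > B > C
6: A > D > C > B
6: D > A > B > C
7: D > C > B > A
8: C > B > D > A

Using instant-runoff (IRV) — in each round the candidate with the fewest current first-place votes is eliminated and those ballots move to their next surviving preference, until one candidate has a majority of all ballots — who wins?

Round 1: A 11, B 0, C 8, D 13. B eliminated.
Round 2: A 11, C 8, D 13. C eliminated.
Round 3: A 11, D 21. D has a majority (≥17).

D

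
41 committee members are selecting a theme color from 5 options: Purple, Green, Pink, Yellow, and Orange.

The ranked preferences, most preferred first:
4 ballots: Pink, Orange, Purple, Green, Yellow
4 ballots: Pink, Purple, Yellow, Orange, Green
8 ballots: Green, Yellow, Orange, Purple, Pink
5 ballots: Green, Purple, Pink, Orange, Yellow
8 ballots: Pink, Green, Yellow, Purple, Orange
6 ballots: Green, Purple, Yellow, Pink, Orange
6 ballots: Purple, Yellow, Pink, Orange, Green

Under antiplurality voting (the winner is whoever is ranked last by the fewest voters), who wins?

Purple

Last-place votes: Purple 0, Green 10, Pink 8, Yellow 9, Orange 14.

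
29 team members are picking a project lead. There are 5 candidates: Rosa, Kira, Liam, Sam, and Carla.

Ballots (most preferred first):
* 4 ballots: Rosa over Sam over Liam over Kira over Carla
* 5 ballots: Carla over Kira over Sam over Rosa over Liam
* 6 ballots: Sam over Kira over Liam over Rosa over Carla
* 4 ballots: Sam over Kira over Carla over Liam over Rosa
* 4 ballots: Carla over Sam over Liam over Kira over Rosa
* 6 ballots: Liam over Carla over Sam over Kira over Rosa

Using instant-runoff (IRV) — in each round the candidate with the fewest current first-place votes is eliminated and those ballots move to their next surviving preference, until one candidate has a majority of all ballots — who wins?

Carla

Round 1: Rosa 4, Kira 0, Liam 6, Sam 10, Carla 9. Kira eliminated.
Round 2: Rosa 4, Liam 6, Sam 10, Carla 9. Rosa eliminated.
Round 3: Liam 6, Sam 14, Carla 9. Liam eliminated.
Round 4: Sam 14, Carla 15. Carla has a majority (≥15).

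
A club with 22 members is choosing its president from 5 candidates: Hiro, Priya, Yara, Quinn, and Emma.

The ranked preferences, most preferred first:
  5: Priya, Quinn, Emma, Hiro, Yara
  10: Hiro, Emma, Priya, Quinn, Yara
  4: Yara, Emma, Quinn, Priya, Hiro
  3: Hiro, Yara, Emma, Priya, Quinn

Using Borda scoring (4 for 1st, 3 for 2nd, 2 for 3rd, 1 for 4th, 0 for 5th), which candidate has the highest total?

Hiro: 5×1 + 10×4 + 4×0 + 3×4 = 57
Priya: 5×4 + 10×2 + 4×1 + 3×1 = 47
Yara: 5×0 + 10×0 + 4×4 + 3×3 = 25
Quinn: 5×3 + 10×1 + 4×2 + 3×0 = 33
Emma: 5×2 + 10×3 + 4×3 + 3×2 = 58

Emma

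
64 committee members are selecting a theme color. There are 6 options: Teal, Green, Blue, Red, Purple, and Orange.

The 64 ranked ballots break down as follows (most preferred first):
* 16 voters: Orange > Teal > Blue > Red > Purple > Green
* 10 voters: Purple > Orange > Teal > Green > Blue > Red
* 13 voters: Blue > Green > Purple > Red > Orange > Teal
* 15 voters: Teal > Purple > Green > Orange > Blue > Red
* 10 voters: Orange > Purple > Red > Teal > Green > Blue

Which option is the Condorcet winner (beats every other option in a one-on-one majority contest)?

Purple

Purple vs Teal: 33–31
Purple vs Green: 51–13
Purple vs Blue: 35–29
Purple vs Red: 48–16
Purple vs Orange: 38–26
Purple beats every other option.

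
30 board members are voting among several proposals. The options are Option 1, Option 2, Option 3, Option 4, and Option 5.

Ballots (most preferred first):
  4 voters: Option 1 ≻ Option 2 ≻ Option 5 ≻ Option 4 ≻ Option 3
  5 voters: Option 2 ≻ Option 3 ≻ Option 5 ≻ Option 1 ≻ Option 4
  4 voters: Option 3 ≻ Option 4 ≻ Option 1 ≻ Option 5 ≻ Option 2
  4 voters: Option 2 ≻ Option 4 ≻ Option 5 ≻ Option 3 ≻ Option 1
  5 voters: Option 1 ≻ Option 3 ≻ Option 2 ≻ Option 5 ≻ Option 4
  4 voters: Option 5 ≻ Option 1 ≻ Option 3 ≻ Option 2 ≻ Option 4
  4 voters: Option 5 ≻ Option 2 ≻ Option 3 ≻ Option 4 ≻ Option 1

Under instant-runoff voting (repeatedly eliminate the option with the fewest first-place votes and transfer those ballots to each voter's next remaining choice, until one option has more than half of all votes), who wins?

Round 1: Option 1 9, Option 2 9, Option 3 4, Option 4 0, Option 5 8. Option 4 eliminated.
Round 2: Option 1 9, Option 2 9, Option 3 4, Option 5 8. Option 3 eliminated.
Round 3: Option 1 13, Option 2 9, Option 5 8. Option 5 eliminated.
Round 4: Option 1 17, Option 2 13. Option 1 has a majority (≥16).

Option 1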